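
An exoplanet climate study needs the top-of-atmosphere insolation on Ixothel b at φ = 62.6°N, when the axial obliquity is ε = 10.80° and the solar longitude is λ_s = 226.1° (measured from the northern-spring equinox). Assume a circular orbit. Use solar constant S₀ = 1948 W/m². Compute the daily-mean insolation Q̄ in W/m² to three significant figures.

Q̄ ≈ 176 W/m²

Solar declination: sin δ = sin ε · sin λ_s = sin 10.80° × sin 226.1° = -0.13502, so δ = -7.760°.
cos H₀ = −tan(+62.6°) tan(-7.760°) = 0.2629, H₀ = 1.3048 rad.
Bracket: H₀ sin φ sin δ + cos φ cos δ sin H₀ = 1.3048×0.88782×-0.13502 + 0.46020×0.99084×0.96483 = -0.156411 + 0.439948 = 0.283537.
Q̄ = (S₀/π) × [bracket] = (1948/π) × 0.283537 = 175.8 W/m².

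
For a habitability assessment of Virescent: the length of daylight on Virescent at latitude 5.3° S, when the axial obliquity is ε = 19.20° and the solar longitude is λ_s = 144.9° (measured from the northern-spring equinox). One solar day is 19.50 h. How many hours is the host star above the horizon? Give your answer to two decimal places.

Solar declination: sin δ = sin ε · sin λ_s = sin 19.20° × sin 144.9° = 0.18910, so δ = +10.900°.
cos H₀ = −tan φ · tan δ = −tan(-5.3°) × tan(+10.900°) = 0.0179, so H₀ = 1.5529 rad = 88.98°.
Daylight = 2H₀/(2π) × 19.50 h = (1.5529/π) × 19.50 = 9.64 h.

9.64 h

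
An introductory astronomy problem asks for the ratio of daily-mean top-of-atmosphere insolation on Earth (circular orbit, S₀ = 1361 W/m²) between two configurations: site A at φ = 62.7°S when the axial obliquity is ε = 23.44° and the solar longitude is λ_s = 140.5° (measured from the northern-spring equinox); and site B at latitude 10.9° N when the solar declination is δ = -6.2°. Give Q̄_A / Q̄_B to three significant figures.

— Configuration A (φ=-62.7°):
Solar declination: sin δ = sin ε · sin λ_s = sin 23.44° × sin 140.5° = 0.25302, so δ = +14.657°.
cos H₀ = −tan(-62.7°) tan(+14.657°) = 0.5067, H₀ = 1.0394 rad.
Bracket: H₀ sin φ sin δ + cos φ cos δ sin H₀ = 1.0394×-0.88862×0.25302 + 0.45865×0.96746×0.86211 = -0.233697 + 0.382540 = 0.148843.
Q̄ = (S₀/π) × [bracket] = (1361/π) × 0.148843 = 64.482 W/m².
— Configuration B (φ=+10.9°):
cos H₀ = −tan(+10.9°) tan(-6.200°) = 0.0209, H₀ = 1.5499 rad.
Bracket: H₀ sin φ sin δ + cos φ cos δ sin H₀ = 1.5499×0.18910×-0.10800 + 0.98196×0.99415×0.99978 = -0.031653 + 0.976001 = 0.944348.
Q̄ = (S₀/π) × [bracket] = (1361/π) × 0.944348 = 409.11 W/m².
Ratio Q̄_A / Q̄_B = 64.482 / 409.11 = 0.1576.

Q̄_A / Q̄_B ≈ 0.158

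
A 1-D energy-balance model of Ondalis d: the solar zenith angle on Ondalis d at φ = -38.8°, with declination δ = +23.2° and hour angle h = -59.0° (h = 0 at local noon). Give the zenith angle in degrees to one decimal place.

θ_z = 83.0°

cos θ_z = sin φ sin δ + cos φ cos δ cos h = -0.246846 + 0.368931 = 0.122085.
θ_z = arccos(0.122085) = 83.0°.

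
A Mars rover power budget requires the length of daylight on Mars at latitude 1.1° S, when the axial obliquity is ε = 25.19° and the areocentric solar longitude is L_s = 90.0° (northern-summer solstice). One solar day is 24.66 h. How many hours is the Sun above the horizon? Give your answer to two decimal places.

12.26 h

sin δ = sin 25.19° × sin 90.0° = 0.42562, so δ = +25.190°.
cos h₀ = −tan ϕ · tan δ = −tan(-1.1°) × tan(+25.190°) = 0.0090, so h₀ = 1.5618 rad = 89.48°.
Daylight = 2h₀/(2π) × 24.66 h = (1.5618/π) × 24.66 = 12.26 h.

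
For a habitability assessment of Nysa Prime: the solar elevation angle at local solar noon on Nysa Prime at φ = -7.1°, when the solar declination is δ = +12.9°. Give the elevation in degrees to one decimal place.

70.0°

At local noon the hour angle is zero, so the zenith angle equals |φ − δ| = |-7.1° − (+12.900°)| = 20.000°.
Elevation = 90° − 20.000° = 70.0°.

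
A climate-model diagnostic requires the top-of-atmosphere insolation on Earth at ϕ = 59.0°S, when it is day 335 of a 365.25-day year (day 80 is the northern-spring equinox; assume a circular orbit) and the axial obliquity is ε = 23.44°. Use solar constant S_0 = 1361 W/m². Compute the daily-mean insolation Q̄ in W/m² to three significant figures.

Q̄ ≈ 476 W/m²

Solar longitude: L_s = 360° × (335 − 80)/365.25 = 251.335°.
sin δ = sin 23.44° × sin 251.335° = -0.37687, so δ = -22.140°.
cos h₀ = −tan(-59.0°) tan(-22.140°) = -0.6771, h₀ = 2.3147 rad.
Bracket: h₀ sin ϕ sin δ + cos ϕ cos δ sin h₀ = 2.3147×-0.85717×-0.37687 + 0.51504×0.92627×0.73586 = 0.747745 + 0.351054 = 1.098799.
Q̄ = (S_0/π) × [bracket] = (1361/π) × 1.098799 = 476.0 W/m².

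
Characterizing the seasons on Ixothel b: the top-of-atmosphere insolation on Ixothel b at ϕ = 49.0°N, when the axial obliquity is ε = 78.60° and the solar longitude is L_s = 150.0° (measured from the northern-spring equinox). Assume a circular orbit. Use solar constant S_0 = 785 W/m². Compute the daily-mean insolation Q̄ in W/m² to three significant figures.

Solar declination: sin δ = sin ε · sin L_s = sin 78.60° × sin 150.0° = 0.49014, so δ = +29.349°.
cos h₀ = −tan(+49.0°) tan(+29.349°) = -0.6469, h₀ = 2.2743 rad.
Bracket: h₀ sin ϕ sin δ + cos ϕ cos δ sin h₀ = 2.2743×0.75471×0.49014 + 0.65606×0.87165×0.76261 = 0.841294 + 0.436102 = 1.277396.
Q̄ = (S_0/π) × [bracket] = (785/π) × 1.277396 = 319.2 W/m².

Q̄ ≈ 319 W/m²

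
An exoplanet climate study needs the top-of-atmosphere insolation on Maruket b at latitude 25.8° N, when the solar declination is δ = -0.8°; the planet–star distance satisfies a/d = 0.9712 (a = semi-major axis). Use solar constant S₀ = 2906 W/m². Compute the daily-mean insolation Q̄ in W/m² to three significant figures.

Q̄ ≈ 777 W/m²

cos H₀ = −tan(+25.8°) tan(-0.800°) = 0.0068, H₀ = 1.5640 rad.
Bracket: H₀ sin φ sin δ + cos φ cos δ sin H₀ = 1.5640×0.43523×-0.01396 + 0.90032×0.99990×0.99998 = -0.009503 + 0.900212 = 0.890709.
Inverse-square distance factor (a/d)² = 0.9712² = 0.943229.
Q̄ = (S₀/π) × 0.943229 × [bracket] = (2906/π) × 0.943229 × 0.890709 = 777.1 W/m².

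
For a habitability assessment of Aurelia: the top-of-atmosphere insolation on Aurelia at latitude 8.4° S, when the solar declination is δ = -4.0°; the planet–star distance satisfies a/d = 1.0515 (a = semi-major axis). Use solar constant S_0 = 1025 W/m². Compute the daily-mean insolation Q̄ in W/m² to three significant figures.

cos h₀ = −tan(-8.4°) tan(-4.000°) = -0.0103, h₀ = 1.5811 rad.
Bracket: h₀ sin ϕ sin δ + cos ϕ cos δ sin h₀ = 1.5811×-0.14608×-0.06976 + 0.98927×0.99756×0.99995 = 0.016112 + 0.986807 = 1.002919.
Inverse-square distance factor (a/d)² = 1.0515² = 1.105652.
Q̄ = (S_0/π) × 1.105652 × [bracket] = (1025/π) × 1.105652 × 1.002919 = 361.8 W/m².

Q̄ ≈ 362 W/m²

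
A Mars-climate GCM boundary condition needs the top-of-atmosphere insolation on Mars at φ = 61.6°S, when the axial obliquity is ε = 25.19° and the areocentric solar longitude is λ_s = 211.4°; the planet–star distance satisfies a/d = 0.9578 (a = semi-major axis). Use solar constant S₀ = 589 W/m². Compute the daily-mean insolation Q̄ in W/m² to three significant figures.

sin δ = sin 25.19° × sin 211.4° = -0.22175, so δ = -12.812°.
cos H₀ = −tan(-61.6°) tan(-12.812°) = -0.4206, H₀ = 2.0049 rad.
Bracket: H₀ sin φ sin δ + cos φ cos δ sin H₀ = 2.0049×-0.87965×-0.22175 + 0.47562×0.97510×0.90725 = 0.391081 + 0.420762 = 0.811843.
Inverse-square distance factor (a/d)² = 0.9578² = 0.917381.
Q̄ = (S₀/π) × 0.917381 × [bracket] = (589/π) × 0.917381 × 0.811843 = 139.6 W/m².

Q̄ ≈ 140 W/m²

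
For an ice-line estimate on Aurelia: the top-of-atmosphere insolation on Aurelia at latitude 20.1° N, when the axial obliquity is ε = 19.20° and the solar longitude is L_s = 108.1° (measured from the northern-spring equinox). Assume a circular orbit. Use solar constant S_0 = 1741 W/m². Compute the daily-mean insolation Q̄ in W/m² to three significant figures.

Solar declination: sin δ = sin ε · sin L_s = sin 19.20° × sin 108.1° = 0.31259, so δ = +18.216°.
cos h₀ = −tan(+20.1°) tan(+18.216°) = -0.1204, h₀ = 1.6915 rad.
Bracket: h₀ sin ϕ sin δ + cos ϕ cos δ sin h₀ = 1.6915×0.34366×0.31259 + 0.93909×0.94989×0.99272 = 0.181709 + 0.885538 = 1.067247.
Q̄ = (S_0/π) × [bracket] = (1741/π) × 1.067247 = 591.4 W/m².

Q̄ ≈ 591 W/m²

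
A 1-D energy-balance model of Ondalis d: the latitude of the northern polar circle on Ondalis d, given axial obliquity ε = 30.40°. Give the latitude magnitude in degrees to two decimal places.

The polar circle is the lowest latitude that experiences at least one full rotation of continuous daylight at the northern-summer solstice; it lies at |φ| = 90° − ε = 90° − 30.40° = 59.60°.

59.60°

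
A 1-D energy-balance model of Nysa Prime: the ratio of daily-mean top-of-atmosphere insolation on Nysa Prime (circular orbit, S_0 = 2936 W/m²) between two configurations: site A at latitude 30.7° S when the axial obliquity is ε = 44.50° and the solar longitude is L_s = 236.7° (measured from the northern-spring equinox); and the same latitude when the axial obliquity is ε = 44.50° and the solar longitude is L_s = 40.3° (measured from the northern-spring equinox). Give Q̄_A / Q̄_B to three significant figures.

Q̄_A / Q̄_B ≈ 2.81

— Configuration A (ϕ=-30.7°):
Solar declination: sin δ = sin ε · sin L_s = sin 44.50° × sin 236.7° = -0.58583, so δ = -35.861°.
cos h₀ = −tan(-30.7°) tan(-35.861°) = -0.4292, h₀ = 2.0144 rad.
Bracket: h₀ sin ϕ sin δ + cos ϕ cos δ sin h₀ = 2.0144×-0.51054×-0.58583 + 0.85985×0.81044×0.90321 = 0.602486 + 0.629408 = 1.231894.
Q̄ = (S_0/π) × [bracket] = (2936/π) × 1.231894 = 1151.3 W/m².
— Configuration B (ϕ=-30.7°):
Solar declination: sin δ = sin ε · sin L_s = sin 44.50° × sin 40.3° = 0.45334, so δ = +26.958°.
cos h₀ = −tan(-30.7°) tan(+26.958°) = 0.3020, h₀ = 1.2640 rad.
Bracket: h₀ sin ϕ sin δ + cos ϕ cos δ sin h₀ = 1.2640×-0.51054×0.45334 + 0.85985×0.89134×0.95331 = -0.292551 + 0.730635 = 0.438084.
Q̄ = (S_0/π) × [bracket] = (2936/π) × 0.438084 = 409.41 W/m².
Ratio Q̄_A / Q̄_B = 1151.3 / 409.41 = 2.812.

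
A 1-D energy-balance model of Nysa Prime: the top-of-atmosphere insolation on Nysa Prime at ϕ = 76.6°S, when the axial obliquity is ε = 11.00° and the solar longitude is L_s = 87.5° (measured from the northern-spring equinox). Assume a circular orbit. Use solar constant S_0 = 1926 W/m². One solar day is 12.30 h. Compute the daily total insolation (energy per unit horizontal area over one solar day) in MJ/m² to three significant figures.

0.467 MJ/m²

Solar declination: sin δ = sin ε · sin L_s = sin 11.00° × sin 87.5° = 0.19063, so δ = +10.989°.
cos h₀ = −tan(-76.6°) tan(+10.989°) = 0.8151, h₀ = 0.6179 rad.
Bracket: h₀ sin ϕ sin δ + cos ϕ cos δ sin h₀ = 0.6179×-0.97278×0.19063 + 0.23175×0.98166×0.57930 = -0.114584 + 0.131791 = 0.017207.
Q̄ = (S_0/π) × [bracket] = (1926/π) × 0.017207 = 10.549 W/m².
Daily total = Q̄ × 12.30 h × 3600 s/h = 10.549 × 12.30 × 3600 / 10⁶ = 0.4671 MJ/m².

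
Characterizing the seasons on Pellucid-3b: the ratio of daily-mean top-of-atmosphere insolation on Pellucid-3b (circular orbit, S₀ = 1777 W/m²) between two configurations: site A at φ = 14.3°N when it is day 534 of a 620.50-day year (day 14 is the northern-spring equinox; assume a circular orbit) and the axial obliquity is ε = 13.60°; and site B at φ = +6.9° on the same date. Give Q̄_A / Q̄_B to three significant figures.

Q̄_A / Q̄_B ≈ 0.934

— Configuration A (φ=+14.3°):
Solar longitude: λ_s = 360° × (534 − 14)/620.50 = 301.692°.
sin δ = sin 13.60° × sin 301.692° = -0.20008, so δ = -11.542°.
cos H₀ = −tan(+14.3°) tan(-11.542°) = 0.0521, H₀ = 1.5187 rad.
Bracket: H₀ sin φ sin δ + cos φ cos δ sin H₀ = 1.5187×0.24700×-0.20008 + 0.96902×0.97978×0.99864 = -0.075054 + 0.948135 = 0.873081.
Q̄ = (S₀/π) × [bracket] = (1777/π) × 0.873081 = 493.85 W/m².
— Configuration B (φ=+6.9°):
cos H₀ = −tan(+6.9°) tan(-11.542°) = 0.0247, H₀ = 1.5461 rad.
Bracket: H₀ sin φ sin δ + cos φ cos δ sin H₀ = 1.5461×0.12014×-0.20008 + 0.99276×0.97978×0.99969 = -0.037165 + 0.972385 = 0.935220.
Q̄ = (S₀/π) × [bracket] = (1777/π) × 0.935220 = 528.99 W/m².
Ratio Q̄_A / Q̄_B = 493.85 / 528.99 = 0.9336.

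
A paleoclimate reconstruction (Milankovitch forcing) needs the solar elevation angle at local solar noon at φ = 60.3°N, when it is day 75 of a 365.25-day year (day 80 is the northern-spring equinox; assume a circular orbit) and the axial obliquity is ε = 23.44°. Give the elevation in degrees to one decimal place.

27.7°

Solar longitude: λ_s = 360° × (75 − 80)/365.25 = -4.928°, i.e. -4.928° + 360° = 355.072°.
sin δ = sin 23.44° × sin 355.072° = -0.03417, so δ = -1.958°.
At local noon the hour angle is zero, so the zenith angle equals |φ − δ| = |+60.3° − (-1.958°)| = 62.258°.
Elevation = 90° − 62.258° = 27.7°.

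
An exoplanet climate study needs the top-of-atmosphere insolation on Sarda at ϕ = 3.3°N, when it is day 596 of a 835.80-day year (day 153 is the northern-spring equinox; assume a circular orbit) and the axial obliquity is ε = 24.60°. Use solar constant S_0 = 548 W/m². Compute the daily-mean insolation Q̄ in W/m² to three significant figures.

Solar longitude: L_s = 360° × (596 − 153)/835.80 = 190.811°.
sin δ = sin 24.60° × sin 190.811° = -0.07808, so δ = -4.478°.
cos h₀ = −tan(+3.3°) tan(-4.478°) = 0.0045, h₀ = 1.5663 rad.
Bracket: h₀ sin ϕ sin δ + cos ϕ cos δ sin h₀ = 1.5663×0.05756×-0.07808 + 0.99834×0.99695×0.99999 = -0.007039 + 0.995285 = 0.988246.
Q̄ = (S_0/π) × [bracket] = (548/π) × 0.988246 = 172.4 W/m².

Q̄ ≈ 172 W/m²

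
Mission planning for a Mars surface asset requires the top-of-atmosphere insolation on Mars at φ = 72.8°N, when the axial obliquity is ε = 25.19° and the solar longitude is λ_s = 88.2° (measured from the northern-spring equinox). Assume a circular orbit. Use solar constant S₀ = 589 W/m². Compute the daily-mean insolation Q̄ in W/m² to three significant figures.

Solar declination: sin δ = sin ε · sin λ_s = sin 25.19° × sin 88.2° = 0.42541, so δ = +25.177°.
cos H₀ = −tan(+72.8°) tan(+25.177°) = -1.5185 ≤ −1 ⇒ polar day, H₀ = π.
Bracket: H₀ sin φ sin δ + cos φ cos δ sin H₀ = 3.1416×0.95528×0.42541 + 0.29571×0.90500×0.00000 = 1.276701 + 0.000000 = 1.276701.
Q̄ = (S₀/π) × [bracket] = (589/π) × 1.276701 = 239.4 W/m².

Q̄ ≈ 239 W/m²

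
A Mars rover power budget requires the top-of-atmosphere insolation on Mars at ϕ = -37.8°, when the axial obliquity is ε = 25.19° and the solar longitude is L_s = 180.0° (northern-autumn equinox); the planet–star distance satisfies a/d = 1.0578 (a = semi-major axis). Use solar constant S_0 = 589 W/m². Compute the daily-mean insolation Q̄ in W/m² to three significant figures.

Solar declination: sin δ = sin ε · sin L_s = sin 25.19° × sin 180.0° = 0.00000, so δ = +0.000°.
cos h₀ = −tan(-37.8°) tan(+0.000°) = 0.0000, h₀ = 1.5708 rad.
Bracket: h₀ sin ϕ sin δ + cos ϕ cos δ sin h₀ = 1.5708×-0.61291×0.00000 + 0.79016×1.00000×1.00000 = -0.000000 + 0.790160 = 0.790160.
Inverse-square distance factor (a/d)² = 1.0578² = 1.118941.
Q̄ = (S_0/π) × 1.118941 × [bracket] = (589/π) × 1.118941 × 0.790160 = 165.8 W/m².

Q̄ ≈ 166 W/m²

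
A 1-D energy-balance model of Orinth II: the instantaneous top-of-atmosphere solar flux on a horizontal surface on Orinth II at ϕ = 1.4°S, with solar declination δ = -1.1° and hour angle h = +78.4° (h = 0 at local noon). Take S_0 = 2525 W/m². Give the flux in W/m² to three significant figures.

509 W/m²

cos θ_z = sin ϕ sin δ + cos ϕ cos δ cos h = 0.000469 + 0.200981 = 0.201450.
Flux = S_0 · cos θ_z = 2525 × 0.201450 = 508.7 W/m².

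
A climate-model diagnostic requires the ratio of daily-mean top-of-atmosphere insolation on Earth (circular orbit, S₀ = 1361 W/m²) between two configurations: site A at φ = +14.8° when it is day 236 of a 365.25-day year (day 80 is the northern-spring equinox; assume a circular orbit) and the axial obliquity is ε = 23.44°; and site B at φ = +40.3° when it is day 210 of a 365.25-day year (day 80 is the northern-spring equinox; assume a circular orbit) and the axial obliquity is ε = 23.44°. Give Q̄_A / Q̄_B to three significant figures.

Q̄_A / Q̄_B ≈ 0.956

— Configuration A (φ=+14.8°):
Solar longitude: λ_s = 360° × (236 − 80)/365.25 = 153.758°.
sin δ = sin 23.44° × sin 153.758° = 0.17589, so δ = +10.130°.
cos H₀ = −tan(+14.8°) tan(+10.130°) = -0.0472, H₀ = 1.6180 rad.
Bracket: H₀ sin φ sin δ + cos φ cos δ sin H₀ = 1.6180×0.25545×0.17589 + 0.96682×0.98441×0.99889 = 0.072699 + 0.950691 = 1.023390.
Q̄ = (S₀/π) × [bracket] = (1361/π) × 1.023390 = 443.35 W/m².
— Configuration B (φ=+40.3°):
Solar longitude: λ_s = 360° × (210 − 80)/365.25 = 128.131°.
sin δ = sin 23.44° × sin 128.131° = 0.31290, so δ = +18.234°.
cos H₀ = −tan(+40.3°) tan(+18.234°) = -0.2794, H₀ = 1.8540 rad.
Bracket: H₀ sin φ sin δ + cos φ cos δ sin H₀ = 1.8540×0.64679×0.31290 + 0.76267×0.94979×0.96018 = 0.375214 + 0.695532 = 1.070746.
Q̄ = (S₀/π) × [bracket] = (1361/π) × 1.070746 = 463.87 W/m².
Ratio Q̄_A / Q̄_B = 443.35 / 463.87 = 0.9558.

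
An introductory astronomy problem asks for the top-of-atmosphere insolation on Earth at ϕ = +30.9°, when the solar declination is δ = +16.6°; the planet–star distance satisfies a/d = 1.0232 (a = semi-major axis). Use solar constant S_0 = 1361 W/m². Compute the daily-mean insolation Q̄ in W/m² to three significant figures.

cos h₀ = −tan(+30.9°) tan(+16.600°) = -0.1784, h₀ = 1.7502 rad.
Bracket: h₀ sin ϕ sin δ + cos ϕ cos δ sin h₀ = 1.7502×0.51354×0.28569 + 0.85806×0.95832×0.98395 = 0.256778 + 0.809098 = 1.065876.
Inverse-square distance factor (a/d)² = 1.0232² = 1.046938.
Q̄ = (S_0/π) × 1.046938 × [bracket] = (1361/π) × 1.046938 × 1.065876 = 483.4 W/m².

Q̄ ≈ 483 W/m²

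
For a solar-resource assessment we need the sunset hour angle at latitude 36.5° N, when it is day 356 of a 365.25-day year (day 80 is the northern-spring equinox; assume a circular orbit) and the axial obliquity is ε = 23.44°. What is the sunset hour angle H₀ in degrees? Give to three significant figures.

H₀ = 71.3°

Solar longitude: λ_s = 360° × (356 − 80)/365.25 = 272.033°.
sin δ = sin 23.44° × sin 272.033° = -0.39754, so δ = -23.424°.
cos H₀ = −tan φ · tan δ = −tan(+36.5°) × tan(-23.424°) = 0.3206, so H₀ = 1.2445 rad = 71.30°.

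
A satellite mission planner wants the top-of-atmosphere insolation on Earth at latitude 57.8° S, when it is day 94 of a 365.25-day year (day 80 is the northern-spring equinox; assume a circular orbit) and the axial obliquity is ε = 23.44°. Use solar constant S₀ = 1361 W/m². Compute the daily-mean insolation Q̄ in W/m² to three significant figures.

Q̄ ≈ 178 W/m²

Solar longitude: λ_s = 360° × (94 − 80)/365.25 = 13.799°.
sin δ = sin 23.44° × sin 13.799° = 0.09488, so δ = +5.444°.
cos H₀ = −tan(-57.8°) tan(+5.444°) = 0.1513, H₀ = 1.4189 rad.
Bracket: H₀ sin φ sin δ + cos φ cos δ sin H₀ = 1.4189×-0.84619×0.09488 + 0.53288×0.99549×0.98848 = -0.113919 + 0.524366 = 0.410447.
Q̄ = (S₀/π) × [bracket] = (1361/π) × 0.410447 = 177.8 W/m².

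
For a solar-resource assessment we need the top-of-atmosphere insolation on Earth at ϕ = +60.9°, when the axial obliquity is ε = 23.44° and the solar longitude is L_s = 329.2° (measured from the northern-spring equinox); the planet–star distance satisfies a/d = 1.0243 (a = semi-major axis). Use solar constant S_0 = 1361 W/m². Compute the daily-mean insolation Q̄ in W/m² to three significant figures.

Solar declination: sin δ = sin ε · sin L_s = sin 23.44° × sin 329.2° = -0.20368, so δ = -11.753°.
cos h₀ = −tan(+60.9°) tan(-11.753°) = 0.3738, h₀ = 1.1877 rad.
Bracket: h₀ sin ϕ sin δ + cos ϕ cos δ sin h₀ = 1.1877×0.87377×-0.20368 + 0.48634×0.97904×0.92752 = -0.211374 + 0.441635 = 0.230261.
Inverse-square distance factor (a/d)² = 1.0243² = 1.049190.
Q̄ = (S_0/π) × 1.049190 × [bracket] = (1361/π) × 1.049190 × 0.230261 = 104.7 W/m².

Q̄ ≈ 105 W/m²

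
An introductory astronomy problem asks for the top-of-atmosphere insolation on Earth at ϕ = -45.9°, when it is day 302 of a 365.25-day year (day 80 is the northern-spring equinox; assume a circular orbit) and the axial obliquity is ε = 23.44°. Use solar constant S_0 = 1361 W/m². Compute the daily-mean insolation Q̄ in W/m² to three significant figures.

Solar longitude: L_s = 360° × (302 − 80)/365.25 = 218.809°.
sin δ = sin 23.44° × sin 218.809° = -0.24930, so δ = -14.436°.
cos h₀ = −tan(-45.9°) tan(-14.436°) = -0.2657, h₀ = 1.8397 rad.
Bracket: h₀ sin ϕ sin δ + cos ϕ cos δ sin h₀ = 1.8397×-0.71813×-0.24930 + 0.69591×0.96843×0.96407 = 0.329361 + 0.649725 = 0.979086.
Q̄ = (S_0/π) × [bracket] = (1361/π) × 0.979086 = 424.2 W/m².

Q̄ ≈ 424 W/m²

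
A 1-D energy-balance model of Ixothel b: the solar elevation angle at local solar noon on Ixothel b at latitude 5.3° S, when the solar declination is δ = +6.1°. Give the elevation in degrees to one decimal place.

At local noon the hour angle is zero, so the zenith angle equals |ϕ − δ| = |-5.3° − (+6.100°)| = 11.400°.
Elevation = 90° − 11.400° = 78.6°.

78.6°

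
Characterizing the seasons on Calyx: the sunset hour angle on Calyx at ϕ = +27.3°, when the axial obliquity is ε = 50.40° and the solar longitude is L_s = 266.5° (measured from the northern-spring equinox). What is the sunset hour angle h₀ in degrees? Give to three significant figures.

h₀ = 51.6°

Solar declination: sin δ = sin ε · sin L_s = sin 50.40° × sin 266.5° = -0.76908, so δ = -50.271°.
cos h₀ = −tan ϕ · tan δ = −tan(+27.3°) × tan(-50.271°) = 0.6211, so h₀ = 0.9007 rad = 51.61°.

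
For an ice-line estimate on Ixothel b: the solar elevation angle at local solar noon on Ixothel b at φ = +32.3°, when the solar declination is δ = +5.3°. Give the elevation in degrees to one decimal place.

At local noon the hour angle is zero, so the zenith angle equals |φ − δ| = |+32.3° − (+5.300°)| = 27.000°.
Elevation = 90° − 27.000° = 63.0°.

63.0°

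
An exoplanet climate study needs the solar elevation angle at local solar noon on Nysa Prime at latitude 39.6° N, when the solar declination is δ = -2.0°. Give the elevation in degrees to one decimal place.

At local noon the hour angle is zero, so the zenith angle equals |ϕ − δ| = |+39.6° − (-2.000°)| = 41.600°.
Elevation = 90° − 41.600° = 48.4°.

48.4°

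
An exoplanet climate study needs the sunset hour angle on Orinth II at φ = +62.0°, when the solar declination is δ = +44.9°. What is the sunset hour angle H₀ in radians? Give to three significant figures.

Sunrise equation: cos H₀ = −tan φ · tan δ = -1.8742 ≤ −1, so the host star never sets (polar day) and H₀ = π.

H₀ = 3.14 rad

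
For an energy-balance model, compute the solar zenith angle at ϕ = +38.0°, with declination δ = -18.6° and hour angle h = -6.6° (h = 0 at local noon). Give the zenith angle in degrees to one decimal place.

θ_z = 56.9°

cos θ_z = sin ϕ sin δ + cos ϕ cos δ cos h = -0.196371 + 0.741902 = 0.545531.
θ_z = arccos(0.545531) = 56.9°.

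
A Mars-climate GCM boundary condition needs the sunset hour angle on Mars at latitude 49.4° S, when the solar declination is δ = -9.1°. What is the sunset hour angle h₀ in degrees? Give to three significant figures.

h₀ = 101°

cos h₀ = −tan ϕ · tan δ = −tan(-49.4°) × tan(-9.100°) = -0.1869, so h₀ = 1.7588 rad = 100.77°.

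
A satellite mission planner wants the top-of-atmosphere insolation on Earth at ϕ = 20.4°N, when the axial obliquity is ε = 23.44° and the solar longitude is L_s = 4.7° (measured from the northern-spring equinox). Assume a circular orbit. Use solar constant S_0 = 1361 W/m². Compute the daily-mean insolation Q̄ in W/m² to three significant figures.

Q̄ ≈ 414 W/m²

Solar declination: sin δ = sin ε · sin L_s = sin 23.44° × sin 4.7° = 0.03259, so δ = +1.868°.
cos h₀ = −tan(+20.4°) tan(+1.868°) = -0.0121, h₀ = 1.5829 rad.
Bracket: h₀ sin ϕ sin δ + cos ϕ cos δ sin h₀ = 1.5829×0.34857×0.03259 + 0.93728×0.99947×0.99993 = 0.017982 + 0.936718 = 0.954700.
Q̄ = (S_0/π) × [bracket] = (1361/π) × 0.954700 = 413.6 W/m².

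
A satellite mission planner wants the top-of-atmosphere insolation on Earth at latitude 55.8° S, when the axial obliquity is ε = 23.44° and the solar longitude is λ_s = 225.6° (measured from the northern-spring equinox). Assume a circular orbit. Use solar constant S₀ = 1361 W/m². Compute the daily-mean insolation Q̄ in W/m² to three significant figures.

Q̄ ≈ 416 W/m²

Solar declination: sin δ = sin ε · sin λ_s = sin 23.44° × sin 225.6° = -0.28421, so δ = -16.512°.
cos H₀ = −tan(-55.8°) tan(-16.512°) = -0.4362, H₀ = 2.0222 rad.
Bracket: H₀ sin φ sin δ + cos φ cos δ sin H₀ = 2.0222×-0.82708×-0.28421 + 0.56208×0.95876×0.89986 = 0.475347 + 0.484934 = 0.960281.
Q̄ = (S₀/π) × [bracket] = (1361/π) × 0.960281 = 416.0 W/m².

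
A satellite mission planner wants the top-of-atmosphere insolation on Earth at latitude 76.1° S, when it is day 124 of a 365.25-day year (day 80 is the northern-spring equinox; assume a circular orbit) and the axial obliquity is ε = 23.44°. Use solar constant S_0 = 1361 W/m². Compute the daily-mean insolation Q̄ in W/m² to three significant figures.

Q̄ ≈ 0.00 W/m²

Solar longitude: L_s = 360° × (124 − 80)/365.25 = 43.368°.
sin δ = sin 23.44° × sin 43.368° = 0.27315, so δ = +15.852°.
cos h₀ = −tan(-76.1°) tan(+15.852°) = 1.1474 ≥ 1 ⇒ polar night, h₀ = 0 and Q̄ = 0.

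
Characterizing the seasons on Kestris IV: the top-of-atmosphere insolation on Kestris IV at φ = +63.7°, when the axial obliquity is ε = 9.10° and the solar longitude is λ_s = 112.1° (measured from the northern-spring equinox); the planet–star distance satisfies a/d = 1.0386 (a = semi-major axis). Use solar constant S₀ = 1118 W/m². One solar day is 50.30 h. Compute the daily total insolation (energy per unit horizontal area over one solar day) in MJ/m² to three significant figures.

46.2 MJ/m²

Solar declination: sin δ = sin ε · sin λ_s = sin 9.10° × sin 112.1° = 0.14654, so δ = +8.426°.
cos H₀ = −tan(+63.7°) tan(+8.426°) = -0.2997, H₀ = 1.8752 rad.
Bracket: H₀ sin φ sin δ + cos φ cos δ sin H₀ = 1.8752×0.89649×0.14654 + 0.44307×0.98921×0.95402 = 0.246348 + 0.418137 = 0.664485.
Inverse-square distance factor (a/d)² = 1.0386² = 1.078690.
Q̄ = (S₀/π) × 1.078690 × [bracket] = (1118/π) × 1.078690 × 0.664485 = 255.08 W/m².
Daily total = Q̄ × 50.30 h × 3600 s/h = 255.08 × 50.30 × 3600 / 10⁶ = 46.19 MJ/m².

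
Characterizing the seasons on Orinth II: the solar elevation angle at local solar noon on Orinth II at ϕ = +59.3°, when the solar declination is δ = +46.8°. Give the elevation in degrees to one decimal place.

At local noon the hour angle is zero, so the zenith angle equals |ϕ − δ| = |+59.3° − (+46.800°)| = 12.500°.
Elevation = 90° − 12.500° = 77.5°.

77.5°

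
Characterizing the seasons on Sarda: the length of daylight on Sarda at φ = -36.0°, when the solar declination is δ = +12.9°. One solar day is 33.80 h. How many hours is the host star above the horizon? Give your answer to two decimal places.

15.10 h

cos H₀ = −tan φ · tan δ = −tan(-36.0°) × tan(+12.900°) = 0.1664, so H₀ = 1.4036 rad = 80.42°.
Daylight = 2H₀/(2π) × 33.80 h = (1.4036/π) × 33.80 = 15.10 h.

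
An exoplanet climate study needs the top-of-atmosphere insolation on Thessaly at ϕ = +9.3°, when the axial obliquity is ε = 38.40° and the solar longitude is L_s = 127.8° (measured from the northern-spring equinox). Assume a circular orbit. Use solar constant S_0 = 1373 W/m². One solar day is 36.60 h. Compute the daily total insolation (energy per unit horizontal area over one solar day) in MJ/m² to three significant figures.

Solar declination: sin δ = sin ε · sin L_s = sin 38.40° × sin 127.8° = 0.49080, so δ = +29.393°.
cos h₀ = −tan(+9.3°) tan(+29.393°) = -0.0922, h₀ = 1.6632 rad.
Bracket: h₀ sin ϕ sin δ + cos ϕ cos δ sin h₀ = 1.6632×0.16160×0.49080 + 0.98686×0.87127×0.99574 = 0.131914 + 0.856159 = 0.988073.
Q̄ = (S_0/π) × [bracket] = (1373/π) × 0.988073 = 431.83 W/m².
Daily total = Q̄ × 36.60 h × 3600 s/h = 431.83 × 36.60 × 3600 / 10⁶ = 56.90 MJ/m².

56.9 MJ/m²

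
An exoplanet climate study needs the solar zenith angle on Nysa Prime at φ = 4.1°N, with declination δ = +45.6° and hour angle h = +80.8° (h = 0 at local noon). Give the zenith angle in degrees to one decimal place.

θ_z = 80.6°

cos θ_z = sin φ sin δ + cos φ cos δ cos h = 0.051083 + 0.111577 = 0.162660.
θ_z = arccos(0.162660) = 80.6°.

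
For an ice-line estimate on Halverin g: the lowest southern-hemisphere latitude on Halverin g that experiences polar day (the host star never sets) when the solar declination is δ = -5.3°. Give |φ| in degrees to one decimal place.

|φ| = 84.7°

Polar day requires cos H₀ = −tan φ tan δ ≤ −1, i.e. tan φ tan δ ≥ 1.
The boundary is |tan φ| · |tan δ| = 1, so |φ| = 90° − |δ| = 90° − 5.3° = 84.7° in the southern hemisphere.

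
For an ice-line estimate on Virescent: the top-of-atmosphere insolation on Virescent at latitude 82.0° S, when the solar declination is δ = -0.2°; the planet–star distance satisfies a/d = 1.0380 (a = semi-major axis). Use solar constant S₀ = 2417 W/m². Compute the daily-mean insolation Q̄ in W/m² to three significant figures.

cos H₀ = −tan(-82.0°) tan(-0.200°) = -0.0248, H₀ = 1.5956 rad.
Bracket: H₀ sin φ sin δ + cos φ cos δ sin H₀ = 1.5956×-0.99027×-0.00349 + 0.13917×0.99999×0.99969 = 0.005514 + 0.139125 = 0.144639.
Inverse-square distance factor (a/d)² = 1.0380² = 1.077444.
Q̄ = (S₀/π) × 1.077444 × [bracket] = (2417/π) × 1.077444 × 0.144639 = 119.9 W/m².

Q̄ ≈ 120 W/m²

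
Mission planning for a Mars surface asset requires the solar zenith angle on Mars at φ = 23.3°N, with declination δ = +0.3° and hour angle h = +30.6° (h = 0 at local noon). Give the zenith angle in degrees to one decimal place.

θ_z = 37.6°

cos θ_z = sin φ sin δ + cos φ cos δ cos h = 0.002071 + 0.790535 = 0.792606.
θ_z = arccos(0.792606) = 37.6°.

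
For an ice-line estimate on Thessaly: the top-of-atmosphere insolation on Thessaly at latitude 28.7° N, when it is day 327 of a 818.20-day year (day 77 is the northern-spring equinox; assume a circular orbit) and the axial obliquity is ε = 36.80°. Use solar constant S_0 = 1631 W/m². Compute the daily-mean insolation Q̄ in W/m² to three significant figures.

Q̄ ≈ 623 W/m²

Solar longitude: L_s = 360° × (327 − 77)/818.20 = 109.998°.
sin δ = sin 36.80° × sin 109.998° = 0.56291, so δ = +34.257°.
cos h₀ = −tan(+28.7°) tan(+34.257°) = -0.3729, h₀ = 1.9529 rad.
Bracket: h₀ sin ϕ sin δ + cos ϕ cos δ sin h₀ = 1.9529×0.48022×0.56291 + 0.87715×0.82652×0.92788 = 0.527909 + 0.672696 = 1.200605.
Q̄ = (S_0/π) × [bracket] = (1631/π) × 1.200605 = 623.3 W/m².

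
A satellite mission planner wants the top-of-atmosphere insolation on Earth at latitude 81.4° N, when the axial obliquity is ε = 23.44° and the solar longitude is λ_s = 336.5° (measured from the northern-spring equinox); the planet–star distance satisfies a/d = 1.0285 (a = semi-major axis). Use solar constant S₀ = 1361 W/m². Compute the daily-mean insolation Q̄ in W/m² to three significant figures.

Solar declination: sin δ = sin ε · sin λ_s = sin 23.44° × sin 336.5° = -0.15862, so δ = -9.127°.
cos H₀ = −tan(+81.4°) tan(-9.127°) = 1.0623 ≥ 1 ⇒ polar night, H₀ = 0 and Q̄ = 0.
Inverse-square distance factor (a/d)² = 1.0285² = 1.057812.

Q̄ ≈ 0.00 W/m²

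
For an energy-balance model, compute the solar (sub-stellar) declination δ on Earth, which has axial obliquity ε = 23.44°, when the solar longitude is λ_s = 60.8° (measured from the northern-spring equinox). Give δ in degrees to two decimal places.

sin δ = sin ε · sin λ_s = sin 23.44° × sin 60.8° = 0.347238.
δ = arcsin(0.347238) = +20.32°.

δ = +20.32°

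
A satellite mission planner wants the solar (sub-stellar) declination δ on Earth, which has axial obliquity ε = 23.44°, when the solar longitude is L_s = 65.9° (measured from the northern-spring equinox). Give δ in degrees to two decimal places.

δ = +21.29°

sin δ = sin ε · sin L_s = sin 23.44° × sin 65.9° = 0.363115.
δ = arcsin(0.363115) = +21.29°.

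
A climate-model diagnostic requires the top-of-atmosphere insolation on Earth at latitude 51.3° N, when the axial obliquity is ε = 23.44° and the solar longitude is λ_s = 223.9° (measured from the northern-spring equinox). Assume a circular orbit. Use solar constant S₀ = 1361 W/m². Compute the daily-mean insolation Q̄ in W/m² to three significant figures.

Q̄ ≈ 131 W/m²

Solar declination: sin δ = sin ε · sin λ_s = sin 23.44° × sin 223.9° = -0.27583, so δ = -16.011°.
cos H₀ = −tan(+51.3°) tan(-16.011°) = 0.3582, H₀ = 1.2045 rad.
Bracket: H₀ sin φ sin δ + cos φ cos δ sin H₀ = 1.2045×0.78043×-0.27583 + 0.62524×0.96121×0.93365 = -0.259288 + 0.561111 = 0.301823.
Q̄ = (S₀/π) × [bracket] = (1361/π) × 0.301823 = 130.8 W/m².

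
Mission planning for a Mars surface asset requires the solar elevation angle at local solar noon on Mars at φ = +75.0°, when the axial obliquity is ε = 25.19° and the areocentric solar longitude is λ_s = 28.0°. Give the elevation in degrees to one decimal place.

sin δ = sin 25.19° × sin 28.0° = 0.19982, so δ = +11.526°.
At local noon the hour angle is zero, so the zenith angle equals |φ − δ| = |+75.0° − (+11.526°)| = 63.474°.
Elevation = 90° − 63.474° = 26.5°.

26.5°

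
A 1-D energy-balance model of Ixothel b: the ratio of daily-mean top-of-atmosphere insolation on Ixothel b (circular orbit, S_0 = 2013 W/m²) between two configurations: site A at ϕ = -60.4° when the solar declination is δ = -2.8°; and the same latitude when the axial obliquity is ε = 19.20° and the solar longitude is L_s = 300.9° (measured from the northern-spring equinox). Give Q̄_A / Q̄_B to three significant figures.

— Configuration A (ϕ=-60.4°):
cos h₀ = −tan(-60.4°) tan(-2.800°) = -0.0861, h₀ = 1.6570 rad.
Bracket: h₀ sin ϕ sin δ + cos ϕ cos δ sin h₀ = 1.6570×-0.86949×-0.04885 + 0.49394×0.99881×0.99629 = 0.070380 + 0.491522 = 0.561902.
Q̄ = (S_0/π) × [bracket] = (2013/π) × 0.561902 = 360.04 W/m².
— Configuration B (ϕ=-60.4°):
Solar declination: sin δ = sin ε · sin L_s = sin 19.20° × sin 300.9° = -0.28219, so δ = -16.391°.
cos h₀ = −tan(-60.4°) tan(-16.391°) = -0.5178, h₀ = 2.1151 rad.
Bracket: h₀ sin ϕ sin δ + cos ϕ cos δ sin h₀ = 2.1151×-0.86949×-0.28219 + 0.49394×0.95936×0.85551 = 0.518964 + 0.405397 = 0.924361.
Q̄ = (S_0/π) × [bracket] = (2013/π) × 0.924361 = 592.29 W/m².
Ratio Q̄_A / Q̄_B = 360.04 / 592.29 = 0.6079.

Q̄_A / Q̄_B ≈ 0.608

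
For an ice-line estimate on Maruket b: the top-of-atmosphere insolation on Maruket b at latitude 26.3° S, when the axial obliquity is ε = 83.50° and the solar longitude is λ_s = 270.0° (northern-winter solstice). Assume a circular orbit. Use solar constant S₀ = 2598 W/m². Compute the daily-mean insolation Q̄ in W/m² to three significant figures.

Solar declination: sin δ = sin ε · sin λ_s = sin 83.50° × sin 270.0° = -0.99357, so δ = -83.500°.
cos H₀ = −tan(-26.3°) tan(-83.500°) = -4.3378 ≤ −1 ⇒ polar day, H₀ = π.
Bracket: H₀ sin φ sin δ + cos φ cos δ sin H₀ = 3.1416×-0.44307×-0.99357 + 0.89649×0.11320×0.00000 = 1.382998 + 0.000000 = 1.382998.
Q̄ = (S₀/π) × [bracket] = (2598/π) × 1.382998 = 1144 W/m².

Q̄ ≈ 1.14e+03 W/m²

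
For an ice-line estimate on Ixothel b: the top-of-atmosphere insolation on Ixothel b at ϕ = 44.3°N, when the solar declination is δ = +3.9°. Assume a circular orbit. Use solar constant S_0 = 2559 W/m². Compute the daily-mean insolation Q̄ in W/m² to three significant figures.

cos h₀ = −tan(+44.3°) tan(+3.900°) = -0.0665, h₀ = 1.6374 rad.
Bracket: h₀ sin ϕ sin δ + cos ϕ cos δ sin h₀ = 1.6374×0.69842×0.06802 + 0.71569×0.99768×0.99778 = 0.077787 + 0.712444 = 0.790231.
Q̄ = (S_0/π) × [bracket] = (2559/π) × 0.790231 = 643.7 W/m².

Q̄ ≈ 644 W/m²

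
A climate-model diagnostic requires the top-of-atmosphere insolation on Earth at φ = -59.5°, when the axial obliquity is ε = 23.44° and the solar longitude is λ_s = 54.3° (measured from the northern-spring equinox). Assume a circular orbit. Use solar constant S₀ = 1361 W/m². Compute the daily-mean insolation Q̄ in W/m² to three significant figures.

Q̄ ≈ 54.7 W/m²

Solar declination: sin δ = sin ε · sin λ_s = sin 23.44° × sin 54.3° = 0.32304, so δ = +18.847°.
cos H₀ = −tan(-59.5°) tan(+18.847°) = 0.5795, H₀ = 0.9527 rad.
Bracket: H₀ sin φ sin δ + cos φ cos δ sin H₀ = 0.9527×-0.86163×0.32304 + 0.50754×0.94639×0.81499 = -0.265175 + 0.391465 = 0.126290.
Q̄ = (S₀/π) × [bracket] = (1361/π) × 0.126290 = 54.71 W/m².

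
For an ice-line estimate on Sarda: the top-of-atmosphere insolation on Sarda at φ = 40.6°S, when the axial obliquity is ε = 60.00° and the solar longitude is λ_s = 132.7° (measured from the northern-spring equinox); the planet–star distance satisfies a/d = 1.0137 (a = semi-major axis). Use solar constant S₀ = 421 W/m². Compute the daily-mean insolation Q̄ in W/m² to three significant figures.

Q̄ ≈ 12.2 W/m²

Solar declination: sin δ = sin ε · sin λ_s = sin 60.00° × sin 132.7° = 0.63645, so δ = +39.528°.
cos H₀ = −tan(-40.6°) tan(+39.528°) = 0.7072, H₀ = 0.7852 rad.
Bracket: H₀ sin φ sin δ + cos φ cos δ sin H₀ = 0.7852×-0.65077×0.63645 + 0.75927×0.77131×0.70697 = -0.325216 + 0.414025 = 0.088809.
Inverse-square distance factor (a/d)² = 1.0137² = 1.027588.
Q̄ = (S₀/π) × 1.027588 × [bracket] = (421/π) × 1.027588 × 0.088809 = 12.23 W/m².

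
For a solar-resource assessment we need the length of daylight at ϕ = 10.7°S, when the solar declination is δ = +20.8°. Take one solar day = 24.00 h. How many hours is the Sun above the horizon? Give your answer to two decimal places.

11.45 h

cos h₀ = −tan ϕ · tan δ = −tan(-10.7°) × tan(+20.800°) = 0.0718, so h₀ = 1.4990 rad = 85.88°.
Daylight = 2h₀/(2π) × 24.00 h = (1.4990/π) × 24.00 = 11.45 h.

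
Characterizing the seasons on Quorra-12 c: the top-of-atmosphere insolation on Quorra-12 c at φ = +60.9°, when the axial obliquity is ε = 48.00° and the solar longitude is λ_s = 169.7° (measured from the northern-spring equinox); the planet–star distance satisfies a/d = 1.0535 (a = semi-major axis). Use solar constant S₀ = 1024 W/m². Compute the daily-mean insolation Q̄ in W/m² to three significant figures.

Q̄ ≈ 245 W/m²

Solar declination: sin δ = sin ε · sin λ_s = sin 48.00° × sin 169.7° = 0.13288, so δ = +7.636°.
cos H₀ = −tan(+60.9°) tan(+7.636°) = -0.2409, H₀ = 1.8141 rad.
Bracket: H₀ sin φ sin δ + cos φ cos δ sin H₀ = 1.8141×0.87377×0.13288 + 0.48634×0.99113×0.97056 = 0.210629 + 0.467835 = 0.678464.
Inverse-square distance factor (a/d)² = 1.0535² = 1.109862.
Q̄ = (S₀/π) × 1.109862 × [bracket] = (1024/π) × 1.109862 × 0.678464 = 245.4 W/m².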